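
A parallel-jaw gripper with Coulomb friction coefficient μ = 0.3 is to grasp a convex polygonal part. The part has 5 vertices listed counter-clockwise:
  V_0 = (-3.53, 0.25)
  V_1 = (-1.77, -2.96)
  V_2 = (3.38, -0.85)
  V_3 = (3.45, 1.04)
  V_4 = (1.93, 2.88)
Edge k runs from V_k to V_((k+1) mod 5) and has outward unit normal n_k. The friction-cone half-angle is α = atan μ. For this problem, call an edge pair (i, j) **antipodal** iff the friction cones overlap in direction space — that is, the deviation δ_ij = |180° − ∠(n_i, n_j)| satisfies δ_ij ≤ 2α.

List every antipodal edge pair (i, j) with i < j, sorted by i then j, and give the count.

α = atan 0.3 = 16.70°;  2α = 33.40°
n_0 = (-0.8768, -0.4808)
n_1 = (+0.3791, -0.9253)
n_2 = (+0.9993, -0.0370)
n_3 = (+0.7710, +0.6369)
n_4 = (-0.4340, +0.9009)
  (0,1): δ = 96.46°  ·
  (0,2): δ = 30.86°  ✓
  (0,3): δ = 10.82°  ✓
  (0,4): δ = 86.98°  ·
  (1,2): δ = 114.40°  ·
  (1,3): δ = 72.72°  ·
  (1,4): δ = 3.44°  ✓
  (2,3): δ = 138.32°  ·
  (2,4): δ = 62.16°  ·
  (3,4): δ = 103.84°  ·
antipodal pairs: 3

count = 3; pairs: (0,2), (0,3), (1,4)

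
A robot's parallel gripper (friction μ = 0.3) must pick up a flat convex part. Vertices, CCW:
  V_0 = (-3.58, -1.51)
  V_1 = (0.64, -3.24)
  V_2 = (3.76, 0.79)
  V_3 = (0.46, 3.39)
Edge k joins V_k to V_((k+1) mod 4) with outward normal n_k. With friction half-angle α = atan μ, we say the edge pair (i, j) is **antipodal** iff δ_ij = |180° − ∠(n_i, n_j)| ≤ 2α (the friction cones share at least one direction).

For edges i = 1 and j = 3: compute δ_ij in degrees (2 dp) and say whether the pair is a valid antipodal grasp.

α = atan 0.3 = 16.70°;  2α = 33.40°
edge 1: e_1 = (+3.12, +4.03);  n_1 = (+0.7907, -0.6122)
edge 3: e_3 = (-4.04, -4.90);  n_3 = (-0.7716, +0.6361)
∠(n_1, n_3) = 178.24°
δ = |180° − 178.24°| = 1.76°
1.76° ≤ 2α = 33.40°  →  valid

δ = 1.76°, valid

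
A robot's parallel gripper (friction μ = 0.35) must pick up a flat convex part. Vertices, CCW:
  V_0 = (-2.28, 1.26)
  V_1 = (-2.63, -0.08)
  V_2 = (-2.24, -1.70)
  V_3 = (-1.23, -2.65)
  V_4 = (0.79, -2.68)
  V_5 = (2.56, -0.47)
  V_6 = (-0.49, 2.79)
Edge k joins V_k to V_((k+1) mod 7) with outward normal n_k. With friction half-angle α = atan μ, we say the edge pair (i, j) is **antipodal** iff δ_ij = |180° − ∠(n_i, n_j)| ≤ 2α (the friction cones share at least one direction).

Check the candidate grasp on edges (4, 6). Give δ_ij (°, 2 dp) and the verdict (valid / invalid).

δ = 10.79°, valid

α = atan 0.35 = 19.29°;  2α = 38.58°
edge 4: e_4 = (+1.77, +2.21);  n_4 = (+0.7805, -0.6251)
edge 6: e_6 = (-1.79, -1.53);  n_6 = (-0.6497, +0.7602)
∠(n_4, n_6) = 169.21°
δ = |180° − 169.21°| = 10.79°
10.79° ≤ 2α = 38.58°  →  valid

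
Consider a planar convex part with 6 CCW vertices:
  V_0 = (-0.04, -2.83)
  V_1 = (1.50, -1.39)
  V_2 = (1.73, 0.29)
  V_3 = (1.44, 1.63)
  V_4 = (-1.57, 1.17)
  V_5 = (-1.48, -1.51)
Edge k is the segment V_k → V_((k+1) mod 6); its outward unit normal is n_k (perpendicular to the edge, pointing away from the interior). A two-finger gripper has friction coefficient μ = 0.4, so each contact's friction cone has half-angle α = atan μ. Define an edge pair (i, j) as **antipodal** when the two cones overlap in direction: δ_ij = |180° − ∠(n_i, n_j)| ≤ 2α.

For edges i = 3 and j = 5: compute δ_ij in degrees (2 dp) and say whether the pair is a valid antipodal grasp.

δ = 51.20°, invalid

α = atan 0.4 = 21.80°;  2α = 43.60°
edge 3: e_3 = (-3.01, -0.46);  n_3 = (-0.1511, +0.9885)
edge 5: e_5 = (+1.44, -1.32);  n_5 = (-0.6757, -0.7372)
∠(n_3, n_5) = 128.80°
δ = |180° − 128.80°| = 51.20°
51.20° > 2α = 43.60°  →  invalid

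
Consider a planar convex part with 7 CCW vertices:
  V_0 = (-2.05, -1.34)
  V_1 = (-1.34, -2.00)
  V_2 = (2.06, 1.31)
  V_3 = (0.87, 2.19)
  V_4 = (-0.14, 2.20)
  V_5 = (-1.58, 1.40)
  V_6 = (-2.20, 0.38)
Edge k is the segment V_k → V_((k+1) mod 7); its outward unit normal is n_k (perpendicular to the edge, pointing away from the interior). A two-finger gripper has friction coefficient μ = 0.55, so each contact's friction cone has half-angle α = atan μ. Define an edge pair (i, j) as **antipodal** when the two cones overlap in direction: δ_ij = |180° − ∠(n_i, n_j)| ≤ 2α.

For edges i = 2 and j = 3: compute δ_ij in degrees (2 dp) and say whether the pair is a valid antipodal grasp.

δ = 144.08°, invalid

α = atan 0.55 = 28.81°;  2α = 57.62°
edge 2: e_2 = (-1.19, +0.88);  n_2 = (+0.5946, +0.8040)
edge 3: e_3 = (-1.01, +0.01);  n_3 = (+0.0099, +1.0000)
∠(n_2, n_3) = 35.92°
δ = |180° − 35.92°| = 144.08°
144.08° > 2α = 57.62°  →  invalid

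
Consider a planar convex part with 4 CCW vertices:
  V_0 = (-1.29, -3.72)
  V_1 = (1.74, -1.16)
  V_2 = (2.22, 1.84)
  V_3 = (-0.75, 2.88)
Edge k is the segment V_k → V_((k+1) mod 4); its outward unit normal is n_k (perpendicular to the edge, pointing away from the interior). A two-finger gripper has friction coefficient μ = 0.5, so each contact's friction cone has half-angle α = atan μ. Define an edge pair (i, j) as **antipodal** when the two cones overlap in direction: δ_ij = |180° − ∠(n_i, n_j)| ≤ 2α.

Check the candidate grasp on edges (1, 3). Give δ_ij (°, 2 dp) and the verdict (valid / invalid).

δ = 4.41°, valid

α = atan 0.5 = 26.57°;  2α = 53.13°
edge 1: e_1 = (+0.48, +3.00);  n_1 = (+0.9874, -0.1580)
edge 3: e_3 = (-0.54, -6.60);  n_3 = (-0.9967, +0.0815)
∠(n_1, n_3) = 175.59°
δ = |180° − 175.59°| = 4.41°
4.41° ≤ 2α = 53.13°  →  valid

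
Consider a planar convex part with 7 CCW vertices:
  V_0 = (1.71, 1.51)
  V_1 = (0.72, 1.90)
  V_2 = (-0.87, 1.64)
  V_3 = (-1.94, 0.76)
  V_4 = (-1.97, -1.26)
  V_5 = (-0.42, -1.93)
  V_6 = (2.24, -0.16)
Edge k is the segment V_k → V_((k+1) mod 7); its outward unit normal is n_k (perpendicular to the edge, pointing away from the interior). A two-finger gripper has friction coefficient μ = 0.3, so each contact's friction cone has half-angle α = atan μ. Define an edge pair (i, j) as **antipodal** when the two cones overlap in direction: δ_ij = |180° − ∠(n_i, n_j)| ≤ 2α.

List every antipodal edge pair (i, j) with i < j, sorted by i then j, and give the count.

α = atan 0.3 = 16.70°;  2α = 33.40°
n_0 = (+0.3665, +0.9304)
n_1 = (-0.1614, +0.9869)
n_2 = (-0.6352, +0.7723)
n_3 = (-0.9999, +0.0148)
n_4 = (-0.3968, -0.9179)
n_5 = (+0.5540, -0.8325)
n_6 = (+0.9532, +0.3025)
  (0,1): δ = 149.21°  ·
  (0,2): δ = 119.06°  ·
  (0,3): δ = 69.35°  ·
  (0,4): δ = 1.88°  ✓
  (0,5): δ = 55.14°  ·
  (0,6): δ = 129.11°  ·
  (1,2): δ = 149.85°  ·
  (1,3): δ = 100.14°  ·
  (1,4): δ = 32.66°  ✓
  (1,5): δ = 24.35°  ✓
  (1,6): δ = 98.32°  ·
  (2,3): δ = 130.29°  ·
  (2,4): δ = 62.81°  ·
  (2,5): δ = 5.79°  ✓
  (2,6): δ = 68.17°  ·
  (3,4): δ = 112.53°  ·
  (3,5): δ = 55.51°  ·
  (3,6): δ = 18.46°  ✓
  (4,5): δ = 122.98°  ·
  (4,6): δ = 49.02°  ·
  (5,6): δ = 106.03°  ·
antipodal pairs: 5

count = 5; pairs: (0,4), (1,4), (1,5), (2,5), (3,6)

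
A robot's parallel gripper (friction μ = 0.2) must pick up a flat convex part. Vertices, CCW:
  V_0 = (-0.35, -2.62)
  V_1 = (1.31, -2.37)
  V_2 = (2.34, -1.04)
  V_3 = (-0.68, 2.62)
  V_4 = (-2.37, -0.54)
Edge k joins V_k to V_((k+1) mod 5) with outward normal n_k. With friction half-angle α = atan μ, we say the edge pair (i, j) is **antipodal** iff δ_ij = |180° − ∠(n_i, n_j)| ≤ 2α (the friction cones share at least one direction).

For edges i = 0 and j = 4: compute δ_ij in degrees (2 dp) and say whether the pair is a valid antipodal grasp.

α = atan 0.2 = 11.31°;  2α = 22.62°
edge 0: e_0 = (+1.66, +0.25);  n_0 = (+0.1489, -0.9888)
edge 4: e_4 = (+2.02, -2.08);  n_4 = (-0.7174, -0.6967)
∠(n_0, n_4) = 54.40°
δ = |180° − 54.40°| = 125.60°
125.60° > 2α = 22.62°  →  invalid

δ = 125.60°, invalid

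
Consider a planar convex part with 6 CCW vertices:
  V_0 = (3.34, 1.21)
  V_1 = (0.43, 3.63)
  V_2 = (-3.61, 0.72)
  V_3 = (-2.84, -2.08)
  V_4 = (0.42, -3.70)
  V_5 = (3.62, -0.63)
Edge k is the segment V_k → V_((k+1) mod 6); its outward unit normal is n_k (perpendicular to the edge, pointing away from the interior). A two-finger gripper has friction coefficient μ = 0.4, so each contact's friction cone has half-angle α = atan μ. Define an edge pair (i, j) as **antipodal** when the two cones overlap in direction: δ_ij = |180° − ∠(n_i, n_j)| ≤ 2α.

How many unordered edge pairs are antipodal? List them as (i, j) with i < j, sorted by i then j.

count = 4; pairs: (0,2), (0,3), (1,4), (2,5)

α = atan 0.4 = 21.80°;  2α = 43.60°
n_0 = (+0.6394, +0.7689)
n_1 = (-0.5845, +0.8114)
n_2 = (-0.9642, -0.2652)
n_3 = (-0.4450, -0.8955)
n_4 = (+0.6923, -0.7216)
n_5 = (+0.9886, +0.1504)
  (0,1): δ = 104.49°  ·
  (0,2): δ = 34.88°  ✓
  (0,3): δ = 13.32°  ✓
  (0,4): δ = 83.56°  ·
  (0,5): δ = 138.40°  ·
  (1,2): δ = 110.39°  ·
  (1,3): δ = 62.19°  ·
  (1,4): δ = 8.05°  ✓
  (1,5): δ = 62.89°  ·
  (2,3): δ = 131.80°  ·
  (2,4): δ = 61.56°  ·
  (2,5): δ = 6.72°  ✓
  (3,4): δ = 109.76°  ·
  (3,5): δ = 54.92°  ·
  (4,5): δ = 125.16°  ·
antipodal pairs: 4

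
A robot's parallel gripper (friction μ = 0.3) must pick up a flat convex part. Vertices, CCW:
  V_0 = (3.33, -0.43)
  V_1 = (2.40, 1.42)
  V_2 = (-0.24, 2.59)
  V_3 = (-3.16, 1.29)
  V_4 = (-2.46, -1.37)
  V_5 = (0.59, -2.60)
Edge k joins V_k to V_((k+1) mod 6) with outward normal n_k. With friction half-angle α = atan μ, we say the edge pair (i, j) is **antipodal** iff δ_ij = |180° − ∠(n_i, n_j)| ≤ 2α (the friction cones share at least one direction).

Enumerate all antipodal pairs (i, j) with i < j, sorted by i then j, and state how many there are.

count = 3; pairs: (0,3), (1,4), (2,5)

α = atan 0.3 = 16.70°;  2α = 33.40°
n_0 = (+0.8935, +0.4491)
n_1 = (+0.4052, +0.9142)
n_2 = (-0.4067, +0.9136)
n_3 = (-0.9671, -0.2545)
n_4 = (-0.3740, -0.9274)
n_5 = (+0.6208, -0.7839)
  (0,1): δ = 140.59°  ·
  (0,2): δ = 92.69°  ·
  (0,3): δ = 11.95°  ✓
  (0,4): δ = 41.35°  ·
  (0,5): δ = 101.69°  ·
  (1,2): δ = 132.10°  ·
  (1,3): δ = 51.35°  ·
  (1,4): δ = 1.94°  ✓
  (1,5): δ = 62.28°  ·
  (2,3): δ = 99.26°  ·
  (2,4): δ = 45.96°  ·
  (2,5): δ = 14.38°  ✓
  (3,4): δ = 126.71°  ·
  (3,5): δ = 66.37°  ·
  (4,5): δ = 119.66°  ·
antipodal pairs: 3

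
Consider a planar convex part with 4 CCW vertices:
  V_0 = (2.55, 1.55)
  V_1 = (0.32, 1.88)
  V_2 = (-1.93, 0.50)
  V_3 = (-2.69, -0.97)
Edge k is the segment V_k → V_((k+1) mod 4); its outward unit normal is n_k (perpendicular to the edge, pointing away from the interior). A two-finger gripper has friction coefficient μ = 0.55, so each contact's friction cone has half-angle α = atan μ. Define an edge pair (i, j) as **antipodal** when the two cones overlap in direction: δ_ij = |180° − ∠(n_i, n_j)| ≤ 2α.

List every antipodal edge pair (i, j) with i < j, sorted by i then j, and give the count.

α = atan 0.55 = 28.81°;  2α = 57.62°
n_0 = (+0.1464, +0.9892)
n_1 = (-0.5228, +0.8524)
n_2 = (-0.8883, +0.4593)
n_3 = (+0.4334, -0.9012)
  (0,1): δ = 140.06°  ·
  (0,2): δ = 108.92°  ·
  (0,3): δ = 34.10°  ✓
  (1,2): δ = 148.86°  ·
  (1,3): δ = 5.84°  ✓
  (2,3): δ = 36.98°  ✓
antipodal pairs: 3

count = 3; pairs: (0,3), (1,3), (2,3)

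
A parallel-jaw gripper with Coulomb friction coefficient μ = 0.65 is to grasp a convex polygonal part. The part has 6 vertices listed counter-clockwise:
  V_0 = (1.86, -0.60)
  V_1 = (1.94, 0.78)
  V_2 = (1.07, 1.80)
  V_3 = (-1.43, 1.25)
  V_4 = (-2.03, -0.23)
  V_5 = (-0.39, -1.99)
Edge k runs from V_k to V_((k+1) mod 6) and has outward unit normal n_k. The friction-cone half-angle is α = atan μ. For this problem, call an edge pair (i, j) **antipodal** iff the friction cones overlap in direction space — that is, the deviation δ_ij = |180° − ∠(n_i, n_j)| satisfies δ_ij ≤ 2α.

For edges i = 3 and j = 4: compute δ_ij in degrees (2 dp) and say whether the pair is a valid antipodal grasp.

δ = 114.95°, invalid

α = atan 0.65 = 33.02°;  2α = 66.05°
edge 3: e_3 = (-0.60, -1.48);  n_3 = (-0.9267, +0.3757)
edge 4: e_4 = (+1.64, -1.76);  n_4 = (-0.7316, -0.6817)
∠(n_3, n_4) = 65.05°
δ = |180° − 65.05°| = 114.95°
114.95° > 2α = 66.05°  →  invalid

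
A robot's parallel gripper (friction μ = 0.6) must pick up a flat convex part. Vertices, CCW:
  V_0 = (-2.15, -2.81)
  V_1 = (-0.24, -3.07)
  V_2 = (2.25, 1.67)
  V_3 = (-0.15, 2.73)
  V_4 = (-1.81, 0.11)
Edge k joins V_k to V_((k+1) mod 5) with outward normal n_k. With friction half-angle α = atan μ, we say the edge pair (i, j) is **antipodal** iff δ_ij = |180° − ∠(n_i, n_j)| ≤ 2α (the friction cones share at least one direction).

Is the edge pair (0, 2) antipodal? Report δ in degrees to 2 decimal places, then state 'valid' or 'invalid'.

α = atan 0.6 = 30.96°;  2α = 61.93°
edge 0: e_0 = (+1.91, -0.26);  n_0 = (-0.1349, -0.9909)
edge 2: e_2 = (-2.40, +1.06);  n_2 = (+0.4040, +0.9148)
∠(n_0, n_2) = 163.92°
δ = |180° − 163.92°| = 16.08°
16.08° ≤ 2α = 61.93°  →  valid

δ = 16.08°, valid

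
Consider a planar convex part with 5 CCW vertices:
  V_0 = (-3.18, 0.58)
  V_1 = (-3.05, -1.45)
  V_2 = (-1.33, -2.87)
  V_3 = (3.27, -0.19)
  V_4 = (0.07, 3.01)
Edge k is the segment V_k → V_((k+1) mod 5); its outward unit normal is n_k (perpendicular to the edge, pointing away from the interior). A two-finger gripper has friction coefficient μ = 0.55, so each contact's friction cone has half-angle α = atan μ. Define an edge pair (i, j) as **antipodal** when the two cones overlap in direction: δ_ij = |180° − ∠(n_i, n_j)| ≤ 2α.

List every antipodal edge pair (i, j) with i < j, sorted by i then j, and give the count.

α = atan 0.55 = 28.81°;  2α = 57.62°
n_0 = (-0.9980, -0.0639)
n_1 = (-0.6366, -0.7712)
n_2 = (+0.5034, -0.8641)
n_3 = (+0.7071, +0.7071)
n_4 = (-0.5988, +0.8009)
  (0,1): δ = 133.21°  ·
  (0,2): δ = 63.44°  ·
  (0,3): δ = 41.34°  ✓
  (0,4): δ = 123.12°  ·
  (1,2): δ = 110.23°  ·
  (1,3): δ = 5.46°  ✓
  (1,4): δ = 76.33°  ·
  (2,3): δ = 75.23°  ·
  (2,4): δ = 6.56°  ✓
  (3,4): δ = 98.21°  ·
antipodal pairs: 3

count = 3; pairs: (0,3), (1,3), (2,4)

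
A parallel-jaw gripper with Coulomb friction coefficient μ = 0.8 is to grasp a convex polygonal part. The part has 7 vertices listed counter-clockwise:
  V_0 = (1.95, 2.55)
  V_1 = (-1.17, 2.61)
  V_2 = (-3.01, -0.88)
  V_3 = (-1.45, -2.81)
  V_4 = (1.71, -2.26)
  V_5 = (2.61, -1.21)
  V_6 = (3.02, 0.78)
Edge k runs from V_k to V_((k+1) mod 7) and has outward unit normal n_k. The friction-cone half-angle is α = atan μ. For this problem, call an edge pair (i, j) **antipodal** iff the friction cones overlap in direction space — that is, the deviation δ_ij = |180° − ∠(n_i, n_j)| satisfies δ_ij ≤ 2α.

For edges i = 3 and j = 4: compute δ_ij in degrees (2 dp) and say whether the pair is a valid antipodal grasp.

δ = 140.47°, invalid

α = atan 0.8 = 38.66°;  2α = 77.32°
edge 3: e_3 = (+3.16, +0.55);  n_3 = (+0.1715, -0.9852)
edge 4: e_4 = (+0.90, +1.05);  n_4 = (+0.7593, -0.6508)
∠(n_3, n_4) = 39.53°
δ = |180° − 39.53°| = 140.47°
140.47° > 2α = 77.32°  →  invalid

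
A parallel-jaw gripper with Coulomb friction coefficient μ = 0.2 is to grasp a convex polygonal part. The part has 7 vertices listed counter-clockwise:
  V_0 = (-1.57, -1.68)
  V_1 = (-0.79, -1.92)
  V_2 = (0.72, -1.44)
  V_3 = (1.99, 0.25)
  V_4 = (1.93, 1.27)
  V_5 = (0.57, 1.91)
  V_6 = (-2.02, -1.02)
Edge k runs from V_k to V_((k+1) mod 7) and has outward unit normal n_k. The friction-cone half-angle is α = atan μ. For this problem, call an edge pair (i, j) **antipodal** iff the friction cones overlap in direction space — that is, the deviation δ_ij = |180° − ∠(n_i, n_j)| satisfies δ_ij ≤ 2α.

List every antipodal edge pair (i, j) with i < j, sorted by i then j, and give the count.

α = atan 0.2 = 11.31°;  2α = 22.62°
n_0 = (-0.2941, -0.9558)
n_1 = (+0.3029, -0.9530)
n_2 = (+0.7994, -0.6008)
n_3 = (+0.9983, +0.0587)
n_4 = (+0.4258, +0.9048)
n_5 = (-0.7492, +0.6623)
n_6 = (-0.8262, -0.5633)
  (0,1): δ = 145.26°  ·
  (0,2): δ = 109.82°  ·
  (0,3): δ = 69.53°  ·
  (0,4): δ = 8.10°  ✓
  (0,5): δ = 65.63°  ·
  (0,6): δ = 141.39°  ·
  (1,2): δ = 144.56°  ·
  (1,3): δ = 104.27°  ·
  (1,4): δ = 42.84°  ·
  (1,5): δ = 30.89°  ·
  (1,6): δ = 106.65°  ·
  (2,3): δ = 139.71°  ·
  (2,4): δ = 78.28°  ·
  (2,5): δ = 4.55°  ✓
  (2,6): δ = 71.21°  ·
  (3,4): δ = 118.57°  ·
  (3,5): δ = 44.84°  ·
  (3,6): δ = 30.92°  ·
  (4,5): δ = 106.27°  ·
  (4,6): δ = 30.51°  ·
  (5,6): δ = 104.24°  ·
antipodal pairs: 2

count = 2; pairs: (0,4), (2,5)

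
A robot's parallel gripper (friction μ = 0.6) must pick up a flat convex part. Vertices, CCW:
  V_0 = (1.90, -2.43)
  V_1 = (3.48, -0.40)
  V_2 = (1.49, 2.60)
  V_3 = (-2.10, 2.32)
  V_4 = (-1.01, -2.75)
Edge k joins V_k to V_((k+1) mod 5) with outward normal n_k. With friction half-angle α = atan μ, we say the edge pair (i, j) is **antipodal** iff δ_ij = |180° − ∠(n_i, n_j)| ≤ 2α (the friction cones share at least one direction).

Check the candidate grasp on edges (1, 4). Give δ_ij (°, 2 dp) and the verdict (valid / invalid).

δ = 62.72°, invalid

α = atan 0.6 = 30.96°;  2α = 61.93°
edge 1: e_1 = (-1.99, +3.00);  n_1 = (+0.8333, +0.5528)
edge 4: e_4 = (+2.91, +0.32);  n_4 = (+0.1093, -0.9940)
∠(n_1, n_4) = 117.28°
δ = |180° − 117.28°| = 62.72°
62.72° > 2α = 61.93°  →  invalid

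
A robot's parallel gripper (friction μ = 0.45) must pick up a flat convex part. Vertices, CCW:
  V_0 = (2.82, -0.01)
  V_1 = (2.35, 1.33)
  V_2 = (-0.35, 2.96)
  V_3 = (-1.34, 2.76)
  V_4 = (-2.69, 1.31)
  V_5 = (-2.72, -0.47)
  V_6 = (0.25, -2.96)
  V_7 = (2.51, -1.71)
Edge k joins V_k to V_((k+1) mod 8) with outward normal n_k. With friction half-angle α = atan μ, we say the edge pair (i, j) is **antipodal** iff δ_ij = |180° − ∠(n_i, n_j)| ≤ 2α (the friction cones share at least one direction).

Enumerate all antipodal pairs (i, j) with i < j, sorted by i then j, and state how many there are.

α = atan 0.45 = 24.23°;  2α = 48.46°
n_0 = (+0.9436, +0.3310)
n_1 = (+0.5168, +0.8561)
n_2 = (-0.1980, +0.9802)
n_3 = (-0.7319, +0.6814)
n_4 = (-0.9999, +0.0169)
n_5 = (-0.6425, -0.7663)
n_6 = (+0.4840, -0.8751)
n_7 = (+0.9838, -0.1794)
  (0,1): δ = 140.45°  ·
  (0,2): δ = 97.91°  ·
  (0,3): δ = 62.28°  ·
  (0,4): δ = 20.29°  ✓
  (0,5): δ = 30.70°  ✓
  (0,6): δ = 99.62°  ·
  (0,7): δ = 150.34°  ·
  (1,2): δ = 137.46°  ·
  (1,3): δ = 101.84°  ·
  (1,4): δ = 59.85°  ·
  (1,5): δ = 8.86°  ✓
  (1,6): δ = 60.07°  ·
  (1,7): δ = 110.79°  ·
  (2,3): δ = 144.38°  ·
  (2,4): δ = 102.39°  ·
  (2,5): δ = 51.40°  ·
  (2,6): δ = 17.53°  ✓
  (2,7): δ = 68.24°  ·
  (3,4): δ = 138.01°  ·
  (3,5): δ = 87.02°  ·
  (3,6): δ = 18.10°  ✓
  (3,7): δ = 32.62°  ✓
  (4,5): δ = 129.01°  ·
  (4,6): δ = 60.09°  ·
  (4,7): δ = 9.37°  ✓
  (5,6): δ = 111.08°  ·
  (5,7): δ = 60.36°  ·
  (6,7): δ = 129.28°  ·
antipodal pairs: 7

count = 7; pairs: (0,4), (0,5), (1,5), (2,6), (3,6), (3,7), (4,7)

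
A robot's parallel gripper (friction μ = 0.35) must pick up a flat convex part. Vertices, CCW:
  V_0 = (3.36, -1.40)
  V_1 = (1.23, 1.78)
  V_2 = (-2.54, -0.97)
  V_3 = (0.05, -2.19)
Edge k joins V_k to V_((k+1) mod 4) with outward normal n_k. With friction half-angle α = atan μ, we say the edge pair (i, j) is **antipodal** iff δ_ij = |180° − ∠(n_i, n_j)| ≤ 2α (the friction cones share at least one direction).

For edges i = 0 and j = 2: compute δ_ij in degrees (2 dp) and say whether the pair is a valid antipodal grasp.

α = atan 0.35 = 19.29°;  2α = 38.58°
edge 0: e_0 = (-2.13, +3.18);  n_0 = (+0.8308, +0.5565)
edge 2: e_2 = (+2.59, -1.22);  n_2 = (-0.4261, -0.9047)
∠(n_0, n_2) = 149.04°
δ = |180° − 149.04°| = 30.96°
30.96° ≤ 2α = 38.58°  →  valid

δ = 30.96°, valid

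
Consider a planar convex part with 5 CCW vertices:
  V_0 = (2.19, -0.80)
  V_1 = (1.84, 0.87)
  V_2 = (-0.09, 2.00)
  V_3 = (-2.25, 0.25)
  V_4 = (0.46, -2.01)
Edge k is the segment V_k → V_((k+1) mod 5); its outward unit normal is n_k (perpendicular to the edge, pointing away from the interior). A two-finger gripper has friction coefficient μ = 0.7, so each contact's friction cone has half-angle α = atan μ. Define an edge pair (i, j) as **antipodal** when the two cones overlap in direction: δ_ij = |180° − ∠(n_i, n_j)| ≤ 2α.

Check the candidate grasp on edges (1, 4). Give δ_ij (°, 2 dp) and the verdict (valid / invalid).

α = atan 0.7 = 34.99°;  2α = 69.98°
edge 1: e_1 = (-1.93, +1.13);  n_1 = (+0.5053, +0.8630)
edge 4: e_4 = (+1.73, +1.21);  n_4 = (+0.5731, -0.8195)
∠(n_1, n_4) = 114.68°
δ = |180° − 114.68°| = 65.32°
65.32° ≤ 2α = 69.98°  →  valid

δ = 65.32°, valid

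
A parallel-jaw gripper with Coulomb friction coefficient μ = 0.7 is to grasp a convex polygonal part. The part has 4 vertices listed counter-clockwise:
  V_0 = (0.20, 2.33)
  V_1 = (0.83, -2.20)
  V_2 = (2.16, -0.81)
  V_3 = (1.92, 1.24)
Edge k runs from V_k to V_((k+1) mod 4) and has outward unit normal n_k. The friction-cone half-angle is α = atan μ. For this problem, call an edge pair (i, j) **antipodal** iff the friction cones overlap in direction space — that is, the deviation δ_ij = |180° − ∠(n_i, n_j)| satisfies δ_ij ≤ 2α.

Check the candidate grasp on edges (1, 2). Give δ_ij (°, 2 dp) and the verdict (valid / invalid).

α = atan 0.7 = 34.99°;  2α = 69.98°
edge 1: e_1 = (+1.33, +1.39);  n_1 = (+0.7225, -0.6913)
edge 2: e_2 = (-0.24, +2.05);  n_2 = (+0.9932, +0.1163)
∠(n_1, n_2) = 50.41°
δ = |180° − 50.41°| = 129.59°
129.59° > 2α = 69.98°  →  invalid

δ = 129.59°, invalid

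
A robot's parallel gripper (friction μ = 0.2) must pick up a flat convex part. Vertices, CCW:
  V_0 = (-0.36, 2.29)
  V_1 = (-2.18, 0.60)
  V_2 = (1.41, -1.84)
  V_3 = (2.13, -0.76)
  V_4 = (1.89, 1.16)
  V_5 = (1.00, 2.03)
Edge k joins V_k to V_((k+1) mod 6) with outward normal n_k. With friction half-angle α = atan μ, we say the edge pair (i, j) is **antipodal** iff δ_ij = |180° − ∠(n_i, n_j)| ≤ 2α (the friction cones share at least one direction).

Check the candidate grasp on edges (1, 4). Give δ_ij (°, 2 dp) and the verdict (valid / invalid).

α = atan 0.2 = 11.31°;  2α = 22.62°
edge 1: e_1 = (+3.59, -2.44);  n_1 = (-0.5621, -0.8271)
edge 4: e_4 = (-0.89, +0.87);  n_4 = (+0.6990, +0.7151)
∠(n_1, n_4) = 169.85°
δ = |180° − 169.85°| = 10.15°
10.15° ≤ 2α = 22.62°  →  valid

δ = 10.15°, valid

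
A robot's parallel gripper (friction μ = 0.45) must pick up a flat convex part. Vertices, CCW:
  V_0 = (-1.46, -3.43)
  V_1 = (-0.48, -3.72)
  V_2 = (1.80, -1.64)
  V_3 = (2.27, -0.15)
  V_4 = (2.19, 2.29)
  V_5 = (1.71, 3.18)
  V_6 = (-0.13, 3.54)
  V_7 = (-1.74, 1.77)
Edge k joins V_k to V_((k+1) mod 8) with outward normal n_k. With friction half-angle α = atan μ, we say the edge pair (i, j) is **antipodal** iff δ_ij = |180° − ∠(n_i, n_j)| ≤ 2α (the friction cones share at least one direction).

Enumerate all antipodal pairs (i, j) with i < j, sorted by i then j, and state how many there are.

count = 8; pairs: (0,4), (0,5), (1,6), (2,6), (2,7), (3,6), (3,7), (4,7)

α = atan 0.45 = 24.23°;  2α = 48.46°
n_0 = (-0.2838, -0.9589)
n_1 = (+0.6740, -0.7388)
n_2 = (+0.9537, -0.3008)
n_3 = (+0.9995, +0.0328)
n_4 = (+0.8802, +0.4747)
n_5 = (+0.1920, +0.9814)
n_6 = (-0.7398, +0.6729)
n_7 = (-0.9986, -0.0538)
  (0,1): δ = 121.14°  ·
  (0,2): δ = 91.02°  ·
  (0,3): δ = 71.64°  ·
  (0,4): δ = 45.18°  ✓
  (0,5): δ = 5.41°  ✓
  (0,6): δ = 64.19°  ·
  (0,7): δ = 109.57°  ·
  (1,2): δ = 149.88°  ·
  (1,3): δ = 130.50°  ·
  (1,4): δ = 104.03°  ·
  (1,5): δ = 53.44°  ·
  (1,6): δ = 5.34°  ✓
  (1,7): δ = 50.71°  ·
  (2,3): δ = 160.61°  ·
  (2,4): δ = 134.15°  ·
  (2,5): δ = 83.56°  ·
  (2,6): δ = 24.78°  ✓
  (2,7): δ = 20.59°  ✓
  (3,4): δ = 153.54°  ·
  (3,5): δ = 102.95°  ·
  (3,6): δ = 44.17°  ✓
  (3,7): δ = 1.20°  ✓
  (4,5): δ = 129.41°  ·
  (4,6): δ = 70.63°  ·
  (4,7): δ = 25.26°  ✓
  (5,6): δ = 121.22°  ·
  (5,7): δ = 75.85°  ·
  (6,7): δ = 134.63°  ·
antipodal pairs: 8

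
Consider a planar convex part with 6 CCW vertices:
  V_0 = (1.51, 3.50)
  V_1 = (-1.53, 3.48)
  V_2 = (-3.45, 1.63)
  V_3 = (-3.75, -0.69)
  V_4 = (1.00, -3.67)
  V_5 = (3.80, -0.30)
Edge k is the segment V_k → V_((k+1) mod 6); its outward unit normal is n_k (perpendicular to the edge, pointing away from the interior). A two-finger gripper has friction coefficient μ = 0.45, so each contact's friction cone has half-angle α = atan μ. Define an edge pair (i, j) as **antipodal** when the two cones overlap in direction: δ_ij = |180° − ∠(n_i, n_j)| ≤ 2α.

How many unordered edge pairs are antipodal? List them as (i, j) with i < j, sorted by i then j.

α = atan 0.45 = 24.23°;  2α = 48.46°
n_0 = (-0.0066, +1.0000)
n_1 = (-0.6939, +0.7201)
n_2 = (-0.9917, +0.1282)
n_3 = (-0.5314, -0.8471)
n_4 = (+0.7692, -0.6391)
n_5 = (+0.8565, +0.5162)
  (0,1): δ = 136.44°  ·
  (0,2): δ = 97.74°  ·
  (0,3): δ = 32.48°  ✓
  (0,4): δ = 49.90°  ·
  (0,5): δ = 120.70°  ·
  (1,2): δ = 141.30°  ·
  (1,3): δ = 76.04°  ·
  (1,4): δ = 6.34°  ✓
  (1,5): δ = 77.14°  ·
  (2,3): δ = 114.73°  ·
  (2,4): δ = 32.35°  ✓
  (2,5): δ = 38.44°  ✓
  (3,4): δ = 97.62°  ·
  (3,5): δ = 26.82°  ✓
  (4,5): δ = 109.20°  ·
antipodal pairs: 5

count = 5; pairs: (0,3), (1,4), (2,4), (2,5), (3,5)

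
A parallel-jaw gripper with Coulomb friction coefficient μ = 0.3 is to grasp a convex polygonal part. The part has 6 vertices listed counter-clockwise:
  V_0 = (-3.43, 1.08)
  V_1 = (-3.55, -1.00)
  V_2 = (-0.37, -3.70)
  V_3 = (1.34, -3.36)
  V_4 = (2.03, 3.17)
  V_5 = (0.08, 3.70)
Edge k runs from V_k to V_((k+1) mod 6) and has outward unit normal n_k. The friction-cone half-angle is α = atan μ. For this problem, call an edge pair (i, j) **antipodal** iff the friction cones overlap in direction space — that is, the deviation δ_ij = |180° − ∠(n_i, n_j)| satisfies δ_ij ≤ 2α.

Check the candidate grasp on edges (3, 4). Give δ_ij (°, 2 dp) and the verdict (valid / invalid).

δ = 99.17°, invalid

α = atan 0.3 = 16.70°;  2α = 33.40°
edge 3: e_3 = (+0.69, +6.53);  n_3 = (+0.9945, -0.1051)
edge 4: e_4 = (-1.95, +0.53);  n_4 = (+0.2623, +0.9650)
∠(n_3, n_4) = 80.83°
δ = |180° − 80.83°| = 99.17°
99.17° > 2α = 33.40°  →  invalid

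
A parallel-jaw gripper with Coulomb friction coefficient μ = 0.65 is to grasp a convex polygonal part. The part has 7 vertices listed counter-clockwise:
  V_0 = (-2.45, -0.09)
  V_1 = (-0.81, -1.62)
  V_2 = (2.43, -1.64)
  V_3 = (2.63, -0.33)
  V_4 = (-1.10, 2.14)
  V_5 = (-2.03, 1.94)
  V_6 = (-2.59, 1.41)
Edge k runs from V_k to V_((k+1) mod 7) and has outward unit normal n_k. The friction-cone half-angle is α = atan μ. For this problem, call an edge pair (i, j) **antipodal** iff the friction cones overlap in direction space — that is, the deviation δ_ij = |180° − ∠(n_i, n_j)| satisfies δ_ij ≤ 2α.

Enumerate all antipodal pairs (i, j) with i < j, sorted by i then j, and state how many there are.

α = atan 0.65 = 33.02°;  2α = 66.05°
n_0 = (-0.6822, -0.7312)
n_1 = (-0.0062, -1.0000)
n_2 = (+0.9885, -0.1509)
n_3 = (+0.5521, +0.8338)
n_4 = (-0.2102, +0.9776)
n_5 = (-0.6874, +0.7263)
n_6 = (-0.9957, -0.0929)
  (0,1): δ = 137.34°  ·
  (0,2): δ = 55.67°  ✓
  (0,3): δ = 9.50°  ✓
  (0,4): δ = 55.15°  ✓
  (0,5): δ = 86.44°  ·
  (0,6): δ = 138.34°  ·
  (1,2): δ = 98.33°  ·
  (1,3): δ = 33.16°  ✓
  (1,4): δ = 12.49°  ✓
  (1,5): δ = 43.78°  ✓
  (1,6): δ = 95.69°  ·
  (2,3): δ = 114.83°  ·
  (2,4): δ = 69.18°  ·
  (2,5): δ = 37.90°  ✓
  (2,6): δ = 14.01°  ✓
  (3,4): δ = 134.35°  ·
  (3,5): δ = 103.06°  ·
  (3,6): δ = 51.16°  ✓
  (4,5): δ = 148.71°  ·
  (4,6): δ = 96.80°  ·
  (5,6): δ = 128.09°  ·
antipodal pairs: 9

count = 9; pairs: (0,2), (0,3), (0,4), (1,3), (1,4), (1,5), (2,5), (2,6), (3,6)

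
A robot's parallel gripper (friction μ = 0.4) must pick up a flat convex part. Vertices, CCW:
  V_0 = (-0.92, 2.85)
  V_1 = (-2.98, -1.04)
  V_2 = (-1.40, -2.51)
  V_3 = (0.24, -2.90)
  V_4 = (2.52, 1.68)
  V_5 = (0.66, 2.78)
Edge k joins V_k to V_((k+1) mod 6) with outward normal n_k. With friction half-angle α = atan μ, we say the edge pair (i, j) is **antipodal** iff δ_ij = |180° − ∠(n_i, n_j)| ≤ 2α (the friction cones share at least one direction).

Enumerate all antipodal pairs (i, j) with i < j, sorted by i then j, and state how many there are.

α = atan 0.4 = 21.80°;  2α = 43.60°
n_0 = (-0.8837, +0.4680)
n_1 = (-0.6812, -0.7321)
n_2 = (-0.2314, -0.9729)
n_3 = (+0.8952, -0.4456)
n_4 = (+0.5090, +0.8607)
n_5 = (+0.0443, +0.9990)
  (0,1): δ = 105.03°  ·
  (0,2): δ = 75.47°  ·
  (0,3): δ = 1.44°  ✓
  (0,4): δ = 87.30°  ·
  (0,5): δ = 115.37°  ·
  (1,2): δ = 150.44°  ·
  (1,3): δ = 73.53°  ·
  (1,4): δ = 12.33°  ✓
  (1,5): δ = 40.40°  ✓
  (2,3): δ = 103.09°  ·
  (2,4): δ = 17.22°  ✓
  (2,5): δ = 10.84°  ✓
  (3,4): δ = 94.14°  ·
  (3,5): δ = 66.07°  ·
  (4,5): δ = 151.94°  ·
antipodal pairs: 5

count = 5; pairs: (0,3), (1,4), (1,5), (2,4), (2,5)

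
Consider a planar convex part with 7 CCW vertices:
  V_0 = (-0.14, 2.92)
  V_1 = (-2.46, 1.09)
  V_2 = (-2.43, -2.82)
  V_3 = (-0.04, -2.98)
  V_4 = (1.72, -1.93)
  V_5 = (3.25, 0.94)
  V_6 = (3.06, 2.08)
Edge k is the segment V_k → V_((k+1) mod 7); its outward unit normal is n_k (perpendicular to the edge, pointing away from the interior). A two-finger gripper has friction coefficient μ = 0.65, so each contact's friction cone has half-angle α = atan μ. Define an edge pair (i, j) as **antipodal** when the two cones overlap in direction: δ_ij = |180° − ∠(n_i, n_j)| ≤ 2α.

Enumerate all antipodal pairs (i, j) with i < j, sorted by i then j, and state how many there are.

count = 9; pairs: (0,2), (0,3), (0,4), (0,5), (1,3), (1,4), (1,5), (2,6), (3,6)

α = atan 0.65 = 33.02°;  2α = 66.05°
n_0 = (-0.6193, +0.7851)
n_1 = (-1.0000, -0.0077)
n_2 = (-0.0668, -0.9978)
n_3 = (+0.5123, -0.8588)
n_4 = (+0.8824, -0.4704)
n_5 = (+0.9864, +0.1644)
n_6 = (+0.2539, +0.9672)
  (0,1): δ = 127.83°  ·
  (0,2): δ = 42.10°  ✓
  (0,3): δ = 7.45°  ✓
  (0,4): δ = 23.67°  ✓
  (0,5): δ = 61.20°  ✓
  (0,6): δ = 127.03°  ·
  (1,2): δ = 94.27°  ·
  (1,3): δ = 59.62°  ✓
  (1,4): δ = 28.50°  ✓
  (1,5): δ = 9.02°  ✓
  (1,6): δ = 74.85°  ·
  (2,3): δ = 145.35°  ·
  (2,4): δ = 114.23°  ·
  (2,5): δ = 76.71°  ·
  (2,6): δ = 10.88°  ✓
  (3,4): δ = 148.88°  ·
  (3,5): δ = 111.36°  ·
  (3,6): δ = 45.53°  ✓
  (4,5): δ = 142.48°  ·
  (4,6): δ = 76.65°  ·
  (5,6): δ = 114.17°  ·
antipodal pairs: 9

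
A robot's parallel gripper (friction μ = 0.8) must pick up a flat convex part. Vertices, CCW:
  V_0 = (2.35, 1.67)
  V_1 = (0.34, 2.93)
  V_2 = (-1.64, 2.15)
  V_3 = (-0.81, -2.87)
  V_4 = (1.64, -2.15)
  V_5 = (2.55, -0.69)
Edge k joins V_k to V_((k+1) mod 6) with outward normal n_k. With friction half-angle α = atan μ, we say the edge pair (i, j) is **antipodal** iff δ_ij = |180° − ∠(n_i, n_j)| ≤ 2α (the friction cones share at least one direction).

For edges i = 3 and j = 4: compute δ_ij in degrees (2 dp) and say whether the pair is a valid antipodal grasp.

δ = 138.31°, invalid

α = atan 0.8 = 38.66°;  2α = 77.32°
edge 3: e_3 = (+2.45, +0.72);  n_3 = (+0.2820, -0.9594)
edge 4: e_4 = (+0.91, +1.46);  n_4 = (+0.8487, -0.5290)
∠(n_3, n_4) = 41.69°
δ = |180° − 41.69°| = 138.31°
138.31° > 2α = 77.32°  →  invalid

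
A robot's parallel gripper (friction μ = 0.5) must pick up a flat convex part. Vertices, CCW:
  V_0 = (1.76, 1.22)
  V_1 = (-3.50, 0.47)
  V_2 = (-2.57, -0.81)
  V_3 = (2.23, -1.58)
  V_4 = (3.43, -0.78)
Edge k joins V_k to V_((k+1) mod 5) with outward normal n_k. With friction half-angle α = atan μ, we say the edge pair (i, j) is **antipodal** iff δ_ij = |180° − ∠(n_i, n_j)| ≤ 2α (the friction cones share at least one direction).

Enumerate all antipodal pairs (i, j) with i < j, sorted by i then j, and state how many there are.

count = 4; pairs: (0,2), (0,3), (1,4), (2,4)

α = atan 0.5 = 26.57°;  2α = 53.13°
n_0 = (-0.1412, +0.9900)
n_1 = (-0.8090, -0.5878)
n_2 = (-0.1584, -0.9874)
n_3 = (+0.5547, -0.8321)
n_4 = (+0.7676, +0.6409)
  (0,1): δ = 62.11°  ·
  (0,2): δ = 17.23°  ✓
  (0,3): δ = 25.58°  ✓
  (0,4): δ = 121.75°  ·
  (1,2): δ = 135.11°  ·
  (1,3): δ = 92.31°  ·
  (1,4): δ = 3.86°  ✓
  (2,3): δ = 137.20°  ·
  (2,4): δ = 41.02°  ✓
  (3,4): δ = 83.83°  ·
antipodal pairs: 4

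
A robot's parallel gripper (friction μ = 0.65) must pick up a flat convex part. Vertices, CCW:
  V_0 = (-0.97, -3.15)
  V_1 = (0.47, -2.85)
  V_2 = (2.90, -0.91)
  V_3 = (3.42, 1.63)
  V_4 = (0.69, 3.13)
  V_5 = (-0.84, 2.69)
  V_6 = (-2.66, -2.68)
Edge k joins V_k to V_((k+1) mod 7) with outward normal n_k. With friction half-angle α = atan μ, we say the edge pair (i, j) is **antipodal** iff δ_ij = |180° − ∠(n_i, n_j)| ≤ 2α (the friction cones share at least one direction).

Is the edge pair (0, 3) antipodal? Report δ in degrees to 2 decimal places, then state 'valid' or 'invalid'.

δ = 40.55°, valid

α = atan 0.65 = 33.02°;  2α = 66.05°
edge 0: e_0 = (+1.44, +0.30);  n_0 = (+0.2040, -0.9790)
edge 3: e_3 = (-2.73, +1.50);  n_3 = (+0.4815, +0.8764)
∠(n_0, n_3) = 139.45°
δ = |180° − 139.45°| = 40.55°
40.55° ≤ 2α = 66.05°  →  valid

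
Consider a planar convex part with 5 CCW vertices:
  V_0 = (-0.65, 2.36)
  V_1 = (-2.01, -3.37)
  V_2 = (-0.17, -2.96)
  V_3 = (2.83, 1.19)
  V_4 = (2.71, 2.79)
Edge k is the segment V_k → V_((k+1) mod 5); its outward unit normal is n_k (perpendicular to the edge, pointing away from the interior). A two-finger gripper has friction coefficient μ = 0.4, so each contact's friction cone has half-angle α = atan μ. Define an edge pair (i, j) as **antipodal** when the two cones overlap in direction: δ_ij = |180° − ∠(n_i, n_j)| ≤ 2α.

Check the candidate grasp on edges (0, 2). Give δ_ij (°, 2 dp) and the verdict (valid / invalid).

α = atan 0.4 = 21.80°;  2α = 43.60°
edge 0: e_0 = (-1.36, -5.73);  n_0 = (-0.9730, +0.2309)
edge 2: e_2 = (+3.00, +4.15);  n_2 = (+0.8104, -0.5858)
∠(n_0, n_2) = 157.49°
δ = |180° − 157.49°| = 22.51°
22.51° ≤ 2α = 43.60°  →  valid

δ = 22.51°, valid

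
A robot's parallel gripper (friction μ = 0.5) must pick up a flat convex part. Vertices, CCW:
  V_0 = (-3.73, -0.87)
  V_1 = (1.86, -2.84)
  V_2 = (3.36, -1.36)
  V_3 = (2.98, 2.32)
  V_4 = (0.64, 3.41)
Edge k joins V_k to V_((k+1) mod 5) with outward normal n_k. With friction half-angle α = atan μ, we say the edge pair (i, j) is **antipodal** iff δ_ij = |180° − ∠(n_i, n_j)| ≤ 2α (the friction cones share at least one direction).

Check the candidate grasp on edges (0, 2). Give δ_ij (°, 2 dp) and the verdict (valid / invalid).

δ = 64.69°, invalid

α = atan 0.5 = 26.57°;  2α = 53.13°
edge 0: e_0 = (+5.59, -1.97);  n_0 = (-0.3324, -0.9431)
edge 2: e_2 = (-0.38, +3.68);  n_2 = (+0.9947, +0.1027)
∠(n_0, n_2) = 115.31°
δ = |180° − 115.31°| = 64.69°
64.69° > 2α = 53.13°  →  invalid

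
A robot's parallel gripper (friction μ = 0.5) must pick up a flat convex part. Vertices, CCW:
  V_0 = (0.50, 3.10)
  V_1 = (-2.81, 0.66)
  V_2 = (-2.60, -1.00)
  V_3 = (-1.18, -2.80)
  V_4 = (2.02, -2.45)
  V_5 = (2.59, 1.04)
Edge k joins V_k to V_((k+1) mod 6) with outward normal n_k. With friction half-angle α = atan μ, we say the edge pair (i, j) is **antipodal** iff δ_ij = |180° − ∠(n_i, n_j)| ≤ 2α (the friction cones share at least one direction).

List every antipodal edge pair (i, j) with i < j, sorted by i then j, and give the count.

α = atan 0.5 = 26.57°;  2α = 53.13°
n_0 = (-0.5934, +0.8049)
n_1 = (-0.9921, -0.1255)
n_2 = (-0.7851, -0.6194)
n_3 = (+0.1087, -0.9941)
n_4 = (+0.9869, -0.1612)
n_5 = (+0.7020, +0.7122)
  (0,1): δ = 119.19°  ·
  (0,2): δ = 88.13°  ·
  (0,3): δ = 30.15°  ✓
  (0,4): δ = 44.33°  ✓
  (0,5): δ = 99.02°  ·
  (1,2): δ = 148.94°  ·
  (1,3): δ = 90.97°  ·
  (1,4): δ = 16.49°  ✓
  (1,5): δ = 38.20°  ✓
  (2,3): δ = 122.03°  ·
  (2,4): δ = 47.55°  ✓
  (2,5): δ = 7.14°  ✓
  (3,4): δ = 105.52°  ·
  (3,5): δ = 50.83°  ✓
  (4,5): δ = 125.31°  ·
antipodal pairs: 7

count = 7; pairs: (0,3), (0,4), (1,4), (1,5), (2,4), (2,5), (3,5)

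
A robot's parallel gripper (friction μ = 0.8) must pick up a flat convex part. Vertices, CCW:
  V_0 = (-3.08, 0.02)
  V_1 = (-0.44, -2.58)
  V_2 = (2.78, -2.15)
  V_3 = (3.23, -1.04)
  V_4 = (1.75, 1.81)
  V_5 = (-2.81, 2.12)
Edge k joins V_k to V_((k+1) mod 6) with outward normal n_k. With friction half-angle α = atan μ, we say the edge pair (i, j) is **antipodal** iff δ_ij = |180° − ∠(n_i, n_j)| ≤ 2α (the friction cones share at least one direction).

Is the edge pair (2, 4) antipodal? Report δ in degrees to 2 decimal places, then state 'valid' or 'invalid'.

α = atan 0.8 = 38.66°;  2α = 77.32°
edge 2: e_2 = (+0.45, +1.11);  n_2 = (+0.9267, -0.3757)
edge 4: e_4 = (-4.56, +0.31);  n_4 = (+0.0678, +0.9977)
∠(n_2, n_4) = 108.18°
δ = |180° − 108.18°| = 71.82°
71.82° ≤ 2α = 77.32°  →  valid

δ = 71.82°, valid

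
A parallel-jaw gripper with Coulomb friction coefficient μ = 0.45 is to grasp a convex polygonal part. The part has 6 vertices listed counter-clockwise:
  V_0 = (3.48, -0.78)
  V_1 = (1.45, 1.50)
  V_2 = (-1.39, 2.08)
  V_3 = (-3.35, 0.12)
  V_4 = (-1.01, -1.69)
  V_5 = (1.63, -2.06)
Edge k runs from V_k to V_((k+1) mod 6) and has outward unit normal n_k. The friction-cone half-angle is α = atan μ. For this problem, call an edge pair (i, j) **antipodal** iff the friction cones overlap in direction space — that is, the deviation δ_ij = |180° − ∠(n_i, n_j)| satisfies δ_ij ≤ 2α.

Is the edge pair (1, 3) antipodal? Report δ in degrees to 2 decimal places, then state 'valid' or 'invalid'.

δ = 26.18°, valid

α = atan 0.45 = 24.23°;  2α = 48.46°
edge 1: e_1 = (-2.84, +0.58);  n_1 = (+0.2001, +0.9798)
edge 3: e_3 = (+2.34, -1.81);  n_3 = (-0.6118, -0.7910)
∠(n_1, n_3) = 153.82°
δ = |180° − 153.82°| = 26.18°
26.18° ≤ 2α = 48.46°  →  valid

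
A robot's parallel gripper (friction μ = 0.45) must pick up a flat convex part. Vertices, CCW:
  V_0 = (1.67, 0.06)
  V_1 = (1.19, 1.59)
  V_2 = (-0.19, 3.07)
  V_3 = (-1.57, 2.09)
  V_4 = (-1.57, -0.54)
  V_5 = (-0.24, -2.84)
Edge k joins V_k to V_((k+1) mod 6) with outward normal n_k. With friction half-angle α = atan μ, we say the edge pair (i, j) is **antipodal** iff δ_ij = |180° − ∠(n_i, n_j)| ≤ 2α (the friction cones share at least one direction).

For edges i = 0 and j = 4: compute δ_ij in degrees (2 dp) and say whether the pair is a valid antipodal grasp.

δ = 12.62°, valid

α = atan 0.45 = 24.23°;  2α = 48.46°
edge 0: e_0 = (-0.48, +1.53);  n_0 = (+0.9541, +0.2993)
edge 4: e_4 = (+1.33, -2.30);  n_4 = (-0.8657, -0.5006)
∠(n_0, n_4) = 167.38°
δ = |180° − 167.38°| = 12.62°
12.62° ≤ 2α = 48.46°  →  valid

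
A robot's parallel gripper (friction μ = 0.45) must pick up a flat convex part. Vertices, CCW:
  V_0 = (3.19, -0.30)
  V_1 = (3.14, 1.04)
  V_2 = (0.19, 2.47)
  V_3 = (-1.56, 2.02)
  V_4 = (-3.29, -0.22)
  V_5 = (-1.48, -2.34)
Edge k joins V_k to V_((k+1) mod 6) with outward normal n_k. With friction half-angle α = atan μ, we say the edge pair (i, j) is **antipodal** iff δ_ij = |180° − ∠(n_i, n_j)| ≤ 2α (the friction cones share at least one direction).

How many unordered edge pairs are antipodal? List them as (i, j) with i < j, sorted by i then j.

count = 5; pairs: (0,3), (0,4), (1,4), (2,5), (3,5)

α = atan 0.45 = 24.23°;  2α = 48.46°
n_0 = (+0.9993, +0.0373)
n_1 = (+0.4362, +0.8999)
n_2 = (-0.2490, +0.9685)
n_3 = (-0.7914, +0.6112)
n_4 = (-0.7605, -0.6493)
n_5 = (+0.4003, -0.9164)
  (0,1): δ = 118.00°  ·
  (0,2): δ = 77.72°  ·
  (0,3): δ = 39.82°  ✓
  (0,4): δ = 38.35°  ✓
  (0,5): δ = 111.46°  ·
  (1,2): δ = 139.72°  ·
  (1,3): δ = 101.82°  ·
  (1,4): δ = 23.65°  ✓
  (1,5): δ = 49.46°  ·
  (2,3): δ = 142.10°  ·
  (2,4): δ = 63.93°  ·
  (2,5): δ = 9.18°  ✓
  (3,4): δ = 101.83°  ·
  (3,5): δ = 28.72°  ✓
  (4,5): δ = 106.89°  ·
antipodal pairs: 5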